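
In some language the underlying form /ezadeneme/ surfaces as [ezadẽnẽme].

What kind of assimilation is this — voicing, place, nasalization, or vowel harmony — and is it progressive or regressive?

nasalization, regressive

/e/→[ẽ] /e/→[ẽ].
Each target copies a feature from the following segment, so the direction is regressive.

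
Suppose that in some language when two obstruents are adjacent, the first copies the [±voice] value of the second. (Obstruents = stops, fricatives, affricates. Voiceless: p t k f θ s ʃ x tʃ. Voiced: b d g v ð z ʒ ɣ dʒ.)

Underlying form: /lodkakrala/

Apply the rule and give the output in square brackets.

[lotkakrala]

/d/ before /k/ (voiceless) → [t]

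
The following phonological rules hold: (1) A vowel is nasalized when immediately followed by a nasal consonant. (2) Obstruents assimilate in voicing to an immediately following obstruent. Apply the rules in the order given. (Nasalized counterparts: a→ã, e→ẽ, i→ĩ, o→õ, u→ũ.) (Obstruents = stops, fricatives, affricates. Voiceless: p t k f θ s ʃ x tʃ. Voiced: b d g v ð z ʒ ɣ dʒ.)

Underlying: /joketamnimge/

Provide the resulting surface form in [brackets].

Rule 1: /a/ before nasal /m/ → [ã]
Rule 1: /i/ before nasal /m/ → [ĩ]
After rule 1: joketãmnĩmge
Rule 2: no segment meets the rule's conditions; no change.

[joketãmnĩmge]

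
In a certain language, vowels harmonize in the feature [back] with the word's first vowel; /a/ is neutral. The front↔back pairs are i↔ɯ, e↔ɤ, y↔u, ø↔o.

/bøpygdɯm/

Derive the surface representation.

[bøpygdim]

/ɯ/ harmonizes with /ø/ ([-back]) → [i]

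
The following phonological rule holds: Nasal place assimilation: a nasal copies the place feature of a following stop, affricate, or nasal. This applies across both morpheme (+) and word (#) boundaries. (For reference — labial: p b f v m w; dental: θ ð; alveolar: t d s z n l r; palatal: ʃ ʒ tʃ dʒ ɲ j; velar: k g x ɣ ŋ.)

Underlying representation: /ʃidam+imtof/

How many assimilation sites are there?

1

/m/ before /t/ (alveolar) → [n]
1 segment changes.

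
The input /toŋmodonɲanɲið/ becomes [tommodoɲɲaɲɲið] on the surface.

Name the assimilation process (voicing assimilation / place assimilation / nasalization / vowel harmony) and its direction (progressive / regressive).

place assimilation, regressive

/ŋ/→[m] /n/→[ɲ] /n/→[ɲ].
Each target copies a feature from the following segment, so the direction is regressive.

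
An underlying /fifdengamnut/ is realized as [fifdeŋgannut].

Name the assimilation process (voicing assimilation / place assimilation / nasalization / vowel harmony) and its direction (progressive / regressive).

place assimilation, regressive

/n/→[ŋ] /m/→[n].
Each target copies a feature from the following segment, so the direction is regressive.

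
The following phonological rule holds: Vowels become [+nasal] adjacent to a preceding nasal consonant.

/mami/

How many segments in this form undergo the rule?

2

/a/ after nasal /m/ → [ã]
/i/ after nasal /m/ → [ĩ]
2 segments change.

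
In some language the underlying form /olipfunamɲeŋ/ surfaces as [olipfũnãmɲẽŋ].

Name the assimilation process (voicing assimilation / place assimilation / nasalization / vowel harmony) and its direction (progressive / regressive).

nasalization, regressive

/u/→[ũ] /a/→[ã] /e/→[ẽ].
Each target copies a feature from the following segment, so the direction is regressive.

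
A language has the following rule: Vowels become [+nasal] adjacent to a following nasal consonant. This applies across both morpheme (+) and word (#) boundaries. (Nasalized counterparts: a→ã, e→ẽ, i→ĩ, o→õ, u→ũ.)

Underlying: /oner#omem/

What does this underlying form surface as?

/o/ before nasal /n/ → [õ]
/o/ before nasal /m/ → [õ]
/e/ before nasal /m/ → [ẽ]

[õner#õmẽm]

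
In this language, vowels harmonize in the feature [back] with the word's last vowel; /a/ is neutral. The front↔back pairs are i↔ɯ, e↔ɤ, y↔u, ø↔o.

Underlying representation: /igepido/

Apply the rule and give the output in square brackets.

/i/ harmonizes with /o/ ([+back]) → [ɯ]
/e/ harmonizes with /o/ ([+back]) → [ɤ]
/i/ harmonizes with /o/ ([+back]) → [ɯ]

[ɯgɤpɯdo]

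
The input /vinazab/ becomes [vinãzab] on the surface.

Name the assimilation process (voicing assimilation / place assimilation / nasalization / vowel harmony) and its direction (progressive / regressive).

nasalization, progressive

/a/→[ã].
Each target copies a feature from the preceding segment, so the direction is progressive.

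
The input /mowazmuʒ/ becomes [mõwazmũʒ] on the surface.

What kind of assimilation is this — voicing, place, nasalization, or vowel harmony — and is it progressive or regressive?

nasalization, progressive

/o/→[õ] /u/→[ũ].
Each target copies a feature from the preceding segment, so the direction is progressive.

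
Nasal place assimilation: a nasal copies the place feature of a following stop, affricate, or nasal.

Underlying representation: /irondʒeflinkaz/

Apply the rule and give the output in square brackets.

/n/ before /dʒ/ (palatal) → [ɲ]
/n/ before /k/ (velar) → [ŋ]

[iroɲdʒefliŋkaz]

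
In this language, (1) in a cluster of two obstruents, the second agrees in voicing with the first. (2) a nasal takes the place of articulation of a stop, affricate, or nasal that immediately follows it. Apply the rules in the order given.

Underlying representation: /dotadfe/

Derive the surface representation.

Rule 1: /f/ after /d/ (voiced) → [v]
After rule 1: dotadve
Rule 2: no segment meets the rule's conditions; no change.

[dotadve]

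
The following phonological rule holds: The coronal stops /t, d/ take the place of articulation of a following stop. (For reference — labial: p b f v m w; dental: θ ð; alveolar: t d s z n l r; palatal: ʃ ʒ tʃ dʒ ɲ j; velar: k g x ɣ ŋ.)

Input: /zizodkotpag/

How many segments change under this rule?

/d/ before /k/ (velar) → [g]
/t/ before /p/ (labial) → [p]
2 segments change.

2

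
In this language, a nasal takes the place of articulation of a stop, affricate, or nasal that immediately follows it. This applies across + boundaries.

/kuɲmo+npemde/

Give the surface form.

[kummo+mpende]

/ɲ/ before /m/ (labial) → [m]
/n/ before /p/ (labial) → [m]
/m/ before /d/ (alveolar) → [n]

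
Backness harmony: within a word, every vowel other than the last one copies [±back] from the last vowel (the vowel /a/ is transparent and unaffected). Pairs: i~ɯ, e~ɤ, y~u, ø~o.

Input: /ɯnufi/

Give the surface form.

/ɯ/ harmonizes with /i/ ([-back]) → [i]
/u/ harmonizes with /i/ ([-back]) → [y]

[inyfi]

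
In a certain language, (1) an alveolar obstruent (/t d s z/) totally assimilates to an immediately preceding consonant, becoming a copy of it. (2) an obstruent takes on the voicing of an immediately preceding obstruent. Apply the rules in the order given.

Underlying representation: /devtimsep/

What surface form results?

Rule 1: /t/ after /v/ → [v] (total assimilation)
Rule 1: /s/ after /m/ → [m] (total assimilation)
After rule 1: devvimmep
Rule 2: no segment meets the rule's conditions; no change.

[devvimmep]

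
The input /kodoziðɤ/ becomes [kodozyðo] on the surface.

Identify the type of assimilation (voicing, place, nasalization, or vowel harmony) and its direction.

/i/→[y] /ɤ/→[o].
Vowels agree with the first vowel, so the harmony is progressive.

vowel harmony, progressive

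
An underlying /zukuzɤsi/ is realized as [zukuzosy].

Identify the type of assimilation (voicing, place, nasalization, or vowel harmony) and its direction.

vowel harmony, progressive

/ɤ/→[o] /i/→[y].
Vowels agree with the first vowel, so the harmony is progressive.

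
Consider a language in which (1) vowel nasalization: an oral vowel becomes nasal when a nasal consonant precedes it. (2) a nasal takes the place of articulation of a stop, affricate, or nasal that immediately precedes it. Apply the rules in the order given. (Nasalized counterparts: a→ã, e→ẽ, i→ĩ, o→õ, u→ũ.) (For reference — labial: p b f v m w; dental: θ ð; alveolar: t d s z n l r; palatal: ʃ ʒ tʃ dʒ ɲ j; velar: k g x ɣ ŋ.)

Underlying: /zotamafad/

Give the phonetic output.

Rule 1: /a/ after nasal /m/ → [ã]
After rule 1: zotamãfad
Rule 2: no segment meets the rule's conditions; no change.

[zotamãfad]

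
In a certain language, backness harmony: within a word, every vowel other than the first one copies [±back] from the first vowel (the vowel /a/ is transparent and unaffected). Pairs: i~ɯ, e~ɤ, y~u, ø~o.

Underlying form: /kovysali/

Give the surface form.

[kovusalɯ]

/y/ harmonizes with /o/ ([+back]) → [u]
/i/ harmonizes with /o/ ([+back]) → [ɯ]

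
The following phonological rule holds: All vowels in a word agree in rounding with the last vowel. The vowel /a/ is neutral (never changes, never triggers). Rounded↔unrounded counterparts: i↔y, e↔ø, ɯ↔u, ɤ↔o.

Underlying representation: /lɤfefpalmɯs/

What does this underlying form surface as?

no segment meets the rule's conditions; no change.

[lɤfefpalmɯs]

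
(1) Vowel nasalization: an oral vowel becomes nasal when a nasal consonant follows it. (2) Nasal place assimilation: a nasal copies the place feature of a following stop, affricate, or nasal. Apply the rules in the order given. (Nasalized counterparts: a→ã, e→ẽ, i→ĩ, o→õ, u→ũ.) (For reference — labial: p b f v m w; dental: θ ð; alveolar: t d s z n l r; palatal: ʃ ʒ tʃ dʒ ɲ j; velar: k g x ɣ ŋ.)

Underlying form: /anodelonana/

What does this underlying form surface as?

[ãnodelõnãna]

Rule 1: /a/ before nasal /n/ → [ã]
Rule 1: /o/ before nasal /n/ → [õ]
Rule 1: /a/ before nasal /n/ → [ã]
After rule 1: ãnodelõnãna
Rule 2: no segment meets the rule's conditions; no change.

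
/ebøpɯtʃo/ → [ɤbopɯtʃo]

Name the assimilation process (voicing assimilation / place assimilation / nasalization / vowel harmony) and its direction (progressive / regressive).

vowel harmony, regressive

/e/→[ɤ] /ø/→[o].
Vowels agree with the last vowel, so the harmony is regressive.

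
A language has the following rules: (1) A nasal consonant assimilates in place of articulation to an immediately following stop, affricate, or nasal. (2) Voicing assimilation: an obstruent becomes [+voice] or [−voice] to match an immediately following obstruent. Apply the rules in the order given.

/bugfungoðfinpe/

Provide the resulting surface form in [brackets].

[bukfuŋgoθfimpe]

Rule 1: /n/ before /g/ (velar) → [ŋ]
Rule 1: /n/ before /p/ (labial) → [m]
After rule 1: bugfuŋgoðfimpe
Rule 2: /g/ before /f/ (voiceless) → [k]
Rule 2: /ð/ before /f/ (voiceless) → [θ]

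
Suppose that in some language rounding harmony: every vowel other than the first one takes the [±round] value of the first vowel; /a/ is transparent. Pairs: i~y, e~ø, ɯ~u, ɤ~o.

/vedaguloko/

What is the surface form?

[vedagɯlɤkɤ]

/u/ harmonizes with /e/ ([-round]) → [ɯ]
/o/ harmonizes with /e/ ([-round]) → [ɤ]
/o/ harmonizes with /e/ ([-round]) → [ɤ]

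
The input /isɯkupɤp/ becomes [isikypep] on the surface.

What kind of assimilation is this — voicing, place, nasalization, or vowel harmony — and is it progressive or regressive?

vowel harmony, progressive

/ɯ/→[i] /u/→[y] /ɤ/→[e].
Vowels agree with the first vowel, so the harmony is progressive.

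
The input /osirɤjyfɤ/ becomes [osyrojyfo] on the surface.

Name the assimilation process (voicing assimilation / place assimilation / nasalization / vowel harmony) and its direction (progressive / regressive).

/i/→[y] /ɤ/→[o] /ɤ/→[o].
Vowels agree with the first vowel, so the harmony is progressive.

vowel harmony, progressive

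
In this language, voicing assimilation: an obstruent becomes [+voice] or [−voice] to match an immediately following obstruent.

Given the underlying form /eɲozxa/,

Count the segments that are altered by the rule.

1

/z/ before /x/ (voiceless) → [s]
1 segment changes.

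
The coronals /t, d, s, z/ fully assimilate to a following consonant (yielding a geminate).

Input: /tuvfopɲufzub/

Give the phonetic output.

[tuvfopɲufzub]

no segment meets the rule's conditions; no change.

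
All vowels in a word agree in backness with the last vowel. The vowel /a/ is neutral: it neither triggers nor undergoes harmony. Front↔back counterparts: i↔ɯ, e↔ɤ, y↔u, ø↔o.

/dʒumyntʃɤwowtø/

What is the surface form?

/u/ harmonizes with /ø/ ([-back]) → [y]
/ɤ/ harmonizes with /ø/ ([-back]) → [e]
/o/ harmonizes with /ø/ ([-back]) → [ø]

[dʒymyntʃewøwtø]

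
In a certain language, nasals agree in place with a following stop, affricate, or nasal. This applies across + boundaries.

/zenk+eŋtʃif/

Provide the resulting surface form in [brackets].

[zeŋk+eɲtʃif]

/n/ before /k/ (velar) → [ŋ]
/ŋ/ before /tʃ/ (palatal) → [ɲ]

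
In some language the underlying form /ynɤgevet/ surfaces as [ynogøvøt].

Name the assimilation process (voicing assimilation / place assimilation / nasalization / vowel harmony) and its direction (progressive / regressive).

/ɤ/→[o] /e/→[ø] /e/→[ø].
Vowels agree with the first vowel, so the harmony is progressive.

vowel harmony, progressive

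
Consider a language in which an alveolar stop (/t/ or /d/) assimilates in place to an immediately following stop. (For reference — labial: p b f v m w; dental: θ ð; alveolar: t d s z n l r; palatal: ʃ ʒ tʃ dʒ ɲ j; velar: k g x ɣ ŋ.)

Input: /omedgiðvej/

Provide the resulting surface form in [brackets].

[omeggiðvej]

/d/ before /g/ (velar) → [g]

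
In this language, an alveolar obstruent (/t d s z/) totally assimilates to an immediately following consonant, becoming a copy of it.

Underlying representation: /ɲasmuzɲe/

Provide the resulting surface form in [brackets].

[ɲammuɲɲe]

/s/ before /m/ → [m] (total assimilation)
/z/ before /ɲ/ → [ɲ] (total assimilation)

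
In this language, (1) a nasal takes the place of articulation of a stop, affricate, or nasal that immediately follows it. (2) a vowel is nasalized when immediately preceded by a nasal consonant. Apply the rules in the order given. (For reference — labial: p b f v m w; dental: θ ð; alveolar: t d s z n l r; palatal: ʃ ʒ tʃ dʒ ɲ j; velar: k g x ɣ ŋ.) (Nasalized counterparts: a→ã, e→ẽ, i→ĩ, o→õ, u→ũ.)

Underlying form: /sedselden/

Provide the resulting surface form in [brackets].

Rule 1: no segment meets the rule's conditions; no change.
After rule 1: sedselden
Rule 2: no segment meets the rule's conditions; no change.

[sedselden]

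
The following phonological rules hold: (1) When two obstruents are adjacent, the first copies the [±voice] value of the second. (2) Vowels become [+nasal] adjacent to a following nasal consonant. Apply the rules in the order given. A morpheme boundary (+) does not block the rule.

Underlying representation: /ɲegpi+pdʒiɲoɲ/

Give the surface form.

[ɲekpi+bdʒĩɲõɲ]

Rule 1: /g/ before /p/ (voiceless) → [k]
Rule 1: /p/ before /dʒ/ (voiced) → [b]
After rule 1: ɲekpi+bdʒiɲoɲ
Rule 2: /i/ before nasal /ɲ/ → [ĩ]
Rule 2: /o/ before nasal /ɲ/ → [õ]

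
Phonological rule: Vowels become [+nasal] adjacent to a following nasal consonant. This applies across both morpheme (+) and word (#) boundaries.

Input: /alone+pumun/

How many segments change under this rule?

/o/ before nasal /n/ → [õ]
/u/ before nasal /m/ → [ũ]
/u/ before nasal /n/ → [ũ]
3 segments change.

3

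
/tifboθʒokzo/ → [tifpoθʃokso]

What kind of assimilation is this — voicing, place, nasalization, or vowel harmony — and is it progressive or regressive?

/b/→[p] /ʒ/→[ʃ] /z/→[s].
Each target copies a feature from the preceding segment, so the direction is progressive.

voicing assimilation, progressive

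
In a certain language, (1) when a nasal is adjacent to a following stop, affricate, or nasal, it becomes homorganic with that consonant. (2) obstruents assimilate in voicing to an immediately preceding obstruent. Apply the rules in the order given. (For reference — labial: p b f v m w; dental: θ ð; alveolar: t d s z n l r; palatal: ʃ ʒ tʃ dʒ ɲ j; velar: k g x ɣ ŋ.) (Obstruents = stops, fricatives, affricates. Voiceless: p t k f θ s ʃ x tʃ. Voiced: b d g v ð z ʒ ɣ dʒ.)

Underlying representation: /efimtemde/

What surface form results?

[efintende]

Rule 1: /m/ before /t/ (alveolar) → [n]
Rule 1: /m/ before /d/ (alveolar) → [n]
After rule 1: efintende
Rule 2: no segment meets the rule's conditions; no change.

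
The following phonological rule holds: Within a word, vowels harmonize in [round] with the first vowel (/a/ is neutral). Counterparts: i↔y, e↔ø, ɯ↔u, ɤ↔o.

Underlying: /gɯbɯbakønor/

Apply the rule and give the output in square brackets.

[gɯbɯbakenɤr]

/ø/ harmonizes with /ɯ/ ([-round]) → [e]
/o/ harmonizes with /ɯ/ ([-round]) → [ɤ]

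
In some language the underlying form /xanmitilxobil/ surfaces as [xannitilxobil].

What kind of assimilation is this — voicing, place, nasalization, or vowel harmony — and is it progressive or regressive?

place assimilation, progressive

/m/→[n].
Each target copies a feature from the preceding segment, so the direction is progressive.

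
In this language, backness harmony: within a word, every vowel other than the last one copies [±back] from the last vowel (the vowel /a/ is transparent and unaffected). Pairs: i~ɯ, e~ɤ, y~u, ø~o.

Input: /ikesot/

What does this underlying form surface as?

[ɯkɤsot]

/i/ harmonizes with /o/ ([+back]) → [ɯ]
/e/ harmonizes with /o/ ([+back]) → [ɤ]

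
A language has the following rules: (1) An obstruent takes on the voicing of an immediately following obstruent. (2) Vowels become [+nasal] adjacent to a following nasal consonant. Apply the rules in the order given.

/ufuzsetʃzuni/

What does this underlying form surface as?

[ufussedʒzũni]

Rule 1: /z/ before /s/ (voiceless) → [s]
Rule 1: /tʃ/ before /z/ (voiced) → [dʒ]
After rule 1: ufussedʒzuni
Rule 2: /u/ before nasal /n/ → [ũ]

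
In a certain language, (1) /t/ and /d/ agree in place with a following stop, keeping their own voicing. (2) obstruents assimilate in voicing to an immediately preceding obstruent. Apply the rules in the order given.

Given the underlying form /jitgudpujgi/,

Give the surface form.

Rule 1: /t/ before /g/ (velar) → [k]
Rule 1: /d/ before /p/ (labial) → [b]
After rule 1: jikgubpujgi
Rule 2: /g/ after /k/ (voiceless) → [k]
Rule 2: /p/ after /b/ (voiced) → [b]

[jikkubbujgi]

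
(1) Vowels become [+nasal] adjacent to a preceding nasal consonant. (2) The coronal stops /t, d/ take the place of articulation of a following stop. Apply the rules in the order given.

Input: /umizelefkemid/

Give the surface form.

Rule 1: /i/ after nasal /m/ → [ĩ]
Rule 1: /i/ after nasal /m/ → [ĩ]
After rule 1: umĩzelefkemĩd
Rule 2: no segment meets the rule's conditions; no change.

[umĩzelefkemĩd]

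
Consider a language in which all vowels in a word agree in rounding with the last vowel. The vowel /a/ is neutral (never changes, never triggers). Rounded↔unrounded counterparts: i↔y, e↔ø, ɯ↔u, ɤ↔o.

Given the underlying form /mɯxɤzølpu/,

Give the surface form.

[muxozølpu]

/ɯ/ harmonizes with /u/ ([+round]) → [u]
/ɤ/ harmonizes with /u/ ([+round]) → [o]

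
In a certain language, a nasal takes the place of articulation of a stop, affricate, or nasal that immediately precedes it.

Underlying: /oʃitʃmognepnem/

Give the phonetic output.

[oʃitʃɲogŋepmem]

/m/ after /tʃ/ (palatal) → [ɲ]
/n/ after /g/ (velar) → [ŋ]
/n/ after /p/ (labial) → [m]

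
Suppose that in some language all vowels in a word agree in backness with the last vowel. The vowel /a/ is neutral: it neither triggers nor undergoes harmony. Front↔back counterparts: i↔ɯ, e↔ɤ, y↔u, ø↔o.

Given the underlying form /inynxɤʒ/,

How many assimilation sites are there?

2

/i/ harmonizes with /ɤ/ ([+back]) → [ɯ]
/y/ harmonizes with /ɤ/ ([+back]) → [u]
2 segments change.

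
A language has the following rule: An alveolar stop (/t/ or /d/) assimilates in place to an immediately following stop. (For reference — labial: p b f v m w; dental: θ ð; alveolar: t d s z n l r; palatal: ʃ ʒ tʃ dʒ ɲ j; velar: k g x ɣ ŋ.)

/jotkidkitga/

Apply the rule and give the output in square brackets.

/t/ before /k/ (velar) → [k]
/d/ before /k/ (velar) → [g]
/t/ before /g/ (velar) → [k]

[jokkigkikga]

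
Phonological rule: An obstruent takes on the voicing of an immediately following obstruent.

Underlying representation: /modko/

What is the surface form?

[motko]

/d/ before /k/ (voiceless) → [t]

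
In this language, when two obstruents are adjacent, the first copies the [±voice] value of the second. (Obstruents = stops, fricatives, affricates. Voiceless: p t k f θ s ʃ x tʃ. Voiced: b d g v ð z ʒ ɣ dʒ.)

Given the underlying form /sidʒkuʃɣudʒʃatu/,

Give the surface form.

[sitʃkuʒɣutʃʃatu]

/dʒ/ before /k/ (voiceless) → [tʃ]
/ʃ/ before /ɣ/ (voiced) → [ʒ]
/dʒ/ before /ʃ/ (voiceless) → [tʃ]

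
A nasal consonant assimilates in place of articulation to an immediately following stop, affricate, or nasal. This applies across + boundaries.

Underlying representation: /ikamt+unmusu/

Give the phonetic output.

/m/ before /t/ (alveolar) → [n]
/n/ before /m/ (labial) → [m]

[ikant+ummusu]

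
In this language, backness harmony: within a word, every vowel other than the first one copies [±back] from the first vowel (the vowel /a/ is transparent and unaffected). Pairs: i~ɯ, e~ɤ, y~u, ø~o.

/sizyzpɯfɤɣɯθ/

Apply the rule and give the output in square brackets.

/ɯ/ harmonizes with /i/ ([-back]) → [i]
/ɤ/ harmonizes with /i/ ([-back]) → [e]
/ɯ/ harmonizes with /i/ ([-back]) → [i]

[sizyzpifeɣiθ]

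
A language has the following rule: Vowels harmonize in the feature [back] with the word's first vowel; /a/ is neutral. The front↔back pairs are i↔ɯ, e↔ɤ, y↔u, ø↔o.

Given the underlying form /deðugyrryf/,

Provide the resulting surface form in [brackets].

[deðygyrryf]

/u/ harmonizes with /e/ ([-back]) → [y]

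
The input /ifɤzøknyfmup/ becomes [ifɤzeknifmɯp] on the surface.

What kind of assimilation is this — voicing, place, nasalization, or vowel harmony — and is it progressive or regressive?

/ø/→[e] /y/→[i] /u/→[ɯ].
Vowels agree with the first vowel, so the harmony is progressive.

vowel harmony, progressive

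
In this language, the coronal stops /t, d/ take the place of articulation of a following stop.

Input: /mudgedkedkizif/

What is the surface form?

/d/ before /g/ (velar) → [g]
/d/ before /k/ (velar) → [g]
/d/ before /k/ (velar) → [g]

[muggegkegkizif]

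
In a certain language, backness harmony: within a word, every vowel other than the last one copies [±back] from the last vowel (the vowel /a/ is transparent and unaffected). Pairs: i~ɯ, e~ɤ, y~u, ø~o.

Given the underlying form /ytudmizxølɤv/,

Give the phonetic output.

/y/ harmonizes with /ɤ/ ([+back]) → [u]
/i/ harmonizes with /ɤ/ ([+back]) → [ɯ]
/ø/ harmonizes with /ɤ/ ([+back]) → [o]

[utudmɯzxolɤv]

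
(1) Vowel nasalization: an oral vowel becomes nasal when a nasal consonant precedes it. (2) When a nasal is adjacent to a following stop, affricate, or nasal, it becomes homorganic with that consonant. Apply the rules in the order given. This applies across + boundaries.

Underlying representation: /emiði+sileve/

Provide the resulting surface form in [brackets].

Rule 1: /i/ after nasal /m/ → [ĩ]
After rule 1: emĩði+sileve
Rule 2: no segment meets the rule's conditions; no change.

[emĩði+sileve]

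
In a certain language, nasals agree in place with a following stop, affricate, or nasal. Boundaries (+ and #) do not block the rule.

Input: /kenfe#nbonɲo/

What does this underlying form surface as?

[kenfe#mboɲɲo]

/n/ before /b/ (labial) → [m]
/n/ before /ɲ/ (palatal) → [ɲ]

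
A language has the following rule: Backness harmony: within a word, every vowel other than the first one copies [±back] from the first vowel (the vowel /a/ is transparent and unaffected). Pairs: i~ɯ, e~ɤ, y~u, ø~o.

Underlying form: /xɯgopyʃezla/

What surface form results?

[xɯgopuʃɤzla]

/y/ harmonizes with /ɯ/ ([+back]) → [u]
/e/ harmonizes with /ɯ/ ([+back]) → [ɤ]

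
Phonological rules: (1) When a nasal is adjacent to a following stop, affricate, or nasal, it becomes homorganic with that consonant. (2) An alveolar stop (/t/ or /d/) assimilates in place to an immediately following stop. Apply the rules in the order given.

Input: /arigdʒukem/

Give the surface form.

Rule 1: no segment meets the rule's conditions; no change.
After rule 1: arigdʒukem
Rule 2: no segment meets the rule's conditions; no change.

[arigdʒukem]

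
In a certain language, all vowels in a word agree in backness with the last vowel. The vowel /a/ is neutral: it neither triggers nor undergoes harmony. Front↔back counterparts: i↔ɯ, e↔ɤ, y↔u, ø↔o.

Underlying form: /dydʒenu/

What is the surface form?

/y/ harmonizes with /u/ ([+back]) → [u]
/e/ harmonizes with /u/ ([+back]) → [ɤ]

[dudʒɤnu]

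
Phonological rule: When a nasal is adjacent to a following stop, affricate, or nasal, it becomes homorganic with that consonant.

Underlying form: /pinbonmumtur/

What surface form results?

/n/ before /b/ (labial) → [m]
/n/ before /m/ (labial) → [m]
/m/ before /t/ (alveolar) → [n]

[pimbommuntur]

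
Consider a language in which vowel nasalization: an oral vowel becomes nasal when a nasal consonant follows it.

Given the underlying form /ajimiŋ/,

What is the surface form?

[ajĩmĩŋ]

/i/ before nasal /m/ → [ĩ]
/i/ before nasal /ŋ/ → [ĩ]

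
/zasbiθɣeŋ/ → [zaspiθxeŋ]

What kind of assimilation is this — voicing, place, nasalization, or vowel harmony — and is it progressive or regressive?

voicing assimilation, progressive

/b/→[p] /ɣ/→[x].
Each target copies a feature from the preceding segment, so the direction is progressive.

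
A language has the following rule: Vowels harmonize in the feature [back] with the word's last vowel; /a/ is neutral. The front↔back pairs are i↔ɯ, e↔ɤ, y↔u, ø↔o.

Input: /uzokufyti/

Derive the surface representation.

/u/ harmonizes with /i/ ([-back]) → [y]
/o/ harmonizes with /i/ ([-back]) → [ø]
/u/ harmonizes with /i/ ([-back]) → [y]

[yzøkyfyti]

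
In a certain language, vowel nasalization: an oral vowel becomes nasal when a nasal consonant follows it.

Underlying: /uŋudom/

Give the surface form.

/u/ before nasal /ŋ/ → [ũ]
/o/ before nasal /m/ → [õ]

[ũŋudõm]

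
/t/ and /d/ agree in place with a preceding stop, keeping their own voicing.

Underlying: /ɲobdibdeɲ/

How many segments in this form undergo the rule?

/d/ after /b/ (labial) → [b]
/d/ after /b/ (labial) → [b]
2 segments change.

2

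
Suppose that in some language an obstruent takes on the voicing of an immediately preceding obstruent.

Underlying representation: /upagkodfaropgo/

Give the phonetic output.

[upaggodvaropko]

/k/ after /g/ (voiced) → [g]
/f/ after /d/ (voiced) → [v]
/g/ after /p/ (voiceless) → [k]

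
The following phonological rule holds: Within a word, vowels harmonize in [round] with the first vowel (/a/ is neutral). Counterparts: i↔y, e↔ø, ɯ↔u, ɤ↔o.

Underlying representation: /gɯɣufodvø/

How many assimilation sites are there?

/u/ harmonizes with /ɯ/ ([-round]) → [ɯ]
/o/ harmonizes with /ɯ/ ([-round]) → [ɤ]
/ø/ harmonizes with /ɯ/ ([-round]) → [e]
3 segments change.

3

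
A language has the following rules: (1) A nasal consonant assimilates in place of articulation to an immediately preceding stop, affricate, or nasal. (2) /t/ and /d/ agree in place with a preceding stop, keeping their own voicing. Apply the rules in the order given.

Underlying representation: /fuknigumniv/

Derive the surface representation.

[fukŋigummiv]

Rule 1: /n/ after /k/ (velar) → [ŋ]
Rule 1: /n/ after /m/ (labial) → [m]
After rule 1: fukŋigummiv
Rule 2: no segment meets the rule's conditions; no change.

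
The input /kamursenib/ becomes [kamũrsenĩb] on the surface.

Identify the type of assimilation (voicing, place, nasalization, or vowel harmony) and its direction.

nasalization, progressive

/u/→[ũ] /i/→[ĩ].
Each target copies a feature from the preceding segment, so the direction is progressive.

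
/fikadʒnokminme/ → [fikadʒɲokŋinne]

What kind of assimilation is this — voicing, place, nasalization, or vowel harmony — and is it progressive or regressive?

/n/→[ɲ] /m/→[ŋ] /m/→[n].
Each target copies a feature from the preceding segment, so the direction is progressive.

place assimilation, progressive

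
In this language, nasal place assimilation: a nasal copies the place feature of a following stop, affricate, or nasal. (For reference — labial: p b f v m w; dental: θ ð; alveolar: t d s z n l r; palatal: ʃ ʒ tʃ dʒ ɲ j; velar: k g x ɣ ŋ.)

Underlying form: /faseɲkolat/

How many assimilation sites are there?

/ɲ/ before /k/ (velar) → [ŋ]
1 segment changes.

1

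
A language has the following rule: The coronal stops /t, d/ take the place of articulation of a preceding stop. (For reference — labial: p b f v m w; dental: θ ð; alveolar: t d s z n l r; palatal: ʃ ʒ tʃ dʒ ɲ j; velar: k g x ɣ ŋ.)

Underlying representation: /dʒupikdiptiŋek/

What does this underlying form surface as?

[dʒupikgippiŋek]

/d/ after /k/ (velar) → [g]
/t/ after /p/ (labial) → [p]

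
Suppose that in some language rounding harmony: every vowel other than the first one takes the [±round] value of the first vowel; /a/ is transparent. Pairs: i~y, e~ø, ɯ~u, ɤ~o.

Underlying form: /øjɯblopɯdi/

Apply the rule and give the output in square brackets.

[øjublopudy]

/ɯ/ harmonizes with /ø/ ([+round]) → [u]
/ɯ/ harmonizes with /ø/ ([+round]) → [u]
/i/ harmonizes with /ø/ ([+round]) → [y]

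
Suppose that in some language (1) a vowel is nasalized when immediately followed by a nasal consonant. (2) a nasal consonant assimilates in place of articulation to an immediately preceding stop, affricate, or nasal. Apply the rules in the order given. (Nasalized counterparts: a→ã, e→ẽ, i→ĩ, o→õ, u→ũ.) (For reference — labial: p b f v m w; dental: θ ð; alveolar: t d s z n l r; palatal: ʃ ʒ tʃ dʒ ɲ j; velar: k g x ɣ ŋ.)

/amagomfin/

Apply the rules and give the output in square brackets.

Rule 1: /a/ before nasal /m/ → [ã]
Rule 1: /o/ before nasal /m/ → [õ]
Rule 1: /i/ before nasal /n/ → [ĩ]
After rule 1: ãmagõmfĩn
Rule 2: no segment meets the rule's conditions; no change.

[ãmagõmfĩn]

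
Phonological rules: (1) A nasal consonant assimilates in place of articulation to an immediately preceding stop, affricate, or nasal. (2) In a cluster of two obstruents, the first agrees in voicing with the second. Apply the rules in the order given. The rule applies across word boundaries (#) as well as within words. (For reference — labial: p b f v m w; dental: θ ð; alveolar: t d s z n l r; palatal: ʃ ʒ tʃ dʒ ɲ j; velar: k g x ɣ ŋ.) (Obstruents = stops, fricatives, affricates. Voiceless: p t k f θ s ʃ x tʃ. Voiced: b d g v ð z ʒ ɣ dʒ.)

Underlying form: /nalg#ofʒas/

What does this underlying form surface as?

[nalg#ovʒas]

Rule 1: no segment meets the rule's conditions; no change.
After rule 1: nalg#ofʒas
Rule 2: /f/ before /ʒ/ (voiced) → [v]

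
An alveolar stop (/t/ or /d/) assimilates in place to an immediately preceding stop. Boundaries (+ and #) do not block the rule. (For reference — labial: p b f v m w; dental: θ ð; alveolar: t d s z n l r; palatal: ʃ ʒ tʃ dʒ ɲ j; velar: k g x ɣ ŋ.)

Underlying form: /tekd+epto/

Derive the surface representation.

[tekg+eppo]

/d/ after /k/ (velar) → [g]
/t/ after /p/ (labial) → [p]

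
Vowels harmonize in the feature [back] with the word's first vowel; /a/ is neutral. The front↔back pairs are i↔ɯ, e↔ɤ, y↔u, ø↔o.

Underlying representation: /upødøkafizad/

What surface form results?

/ø/ harmonizes with /u/ ([+back]) → [o]
/ø/ harmonizes with /u/ ([+back]) → [o]
/i/ harmonizes with /u/ ([+back]) → [ɯ]

[upodokafɯzad]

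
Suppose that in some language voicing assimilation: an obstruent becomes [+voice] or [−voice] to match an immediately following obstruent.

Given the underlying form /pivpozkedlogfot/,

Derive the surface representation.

[pifposkedlokfot]

/v/ before /p/ (voiceless) → [f]
/z/ before /k/ (voiceless) → [s]
/g/ before /f/ (voiceless) → [k]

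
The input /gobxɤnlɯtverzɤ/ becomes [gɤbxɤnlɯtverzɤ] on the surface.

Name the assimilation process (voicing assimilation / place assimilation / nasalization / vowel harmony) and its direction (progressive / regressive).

/o/→[ɤ].
Vowels agree with the last vowel, so the harmony is regressive.

vowel harmony, regressive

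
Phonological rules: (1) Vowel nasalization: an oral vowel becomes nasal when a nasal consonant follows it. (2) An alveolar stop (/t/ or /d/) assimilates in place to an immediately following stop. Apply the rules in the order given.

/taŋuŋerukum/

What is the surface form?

Rule 1: /a/ before nasal /ŋ/ → [ã]
Rule 1: /u/ before nasal /ŋ/ → [ũ]
Rule 1: /u/ before nasal /m/ → [ũ]
After rule 1: tãŋũŋerukũm
Rule 2: no segment meets the rule's conditions; no change.

[tãŋũŋerukũm]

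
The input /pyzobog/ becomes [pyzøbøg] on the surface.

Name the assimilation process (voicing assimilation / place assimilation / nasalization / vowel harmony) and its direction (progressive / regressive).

/o/→[ø] /o/→[ø].
Vowels agree with the first vowel, so the harmony is progressive.

vowel harmony, progressive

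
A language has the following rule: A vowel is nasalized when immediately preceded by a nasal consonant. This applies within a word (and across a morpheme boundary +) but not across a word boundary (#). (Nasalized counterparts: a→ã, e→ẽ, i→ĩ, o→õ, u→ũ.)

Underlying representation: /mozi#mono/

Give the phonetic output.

/o/ after nasal /m/ → [õ]
/o/ after nasal /m/ → [õ]
/o/ after nasal /n/ → [õ]

[mõzi#mõnõ]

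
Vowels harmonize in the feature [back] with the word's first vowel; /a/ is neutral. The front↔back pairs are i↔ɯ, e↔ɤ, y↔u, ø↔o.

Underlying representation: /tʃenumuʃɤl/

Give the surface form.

[tʃenymyʃel]

/u/ harmonizes with /e/ ([-back]) → [y]
/u/ harmonizes with /e/ ([-back]) → [y]
/ɤ/ harmonizes with /e/ ([-back]) → [e]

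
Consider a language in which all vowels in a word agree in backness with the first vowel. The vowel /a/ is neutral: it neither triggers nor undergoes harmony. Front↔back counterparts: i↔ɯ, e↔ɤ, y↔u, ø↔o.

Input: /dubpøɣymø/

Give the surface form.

[dubpoɣumo]

/ø/ harmonizes with /u/ ([+back]) → [o]
/y/ harmonizes with /u/ ([+back]) → [u]
/ø/ harmonizes with /u/ ([+back]) → [o]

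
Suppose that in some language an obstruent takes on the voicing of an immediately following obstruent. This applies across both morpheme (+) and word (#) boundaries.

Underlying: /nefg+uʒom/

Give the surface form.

[nevg+uʒom]

/f/ before /g/ (voiced) → [v]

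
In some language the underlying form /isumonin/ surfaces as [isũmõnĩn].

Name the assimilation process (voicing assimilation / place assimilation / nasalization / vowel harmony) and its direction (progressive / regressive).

nasalization, regressive

/u/→[ũ] /o/→[õ] /i/→[ĩ].
Each target copies a feature from the following segment, so the direction is regressive.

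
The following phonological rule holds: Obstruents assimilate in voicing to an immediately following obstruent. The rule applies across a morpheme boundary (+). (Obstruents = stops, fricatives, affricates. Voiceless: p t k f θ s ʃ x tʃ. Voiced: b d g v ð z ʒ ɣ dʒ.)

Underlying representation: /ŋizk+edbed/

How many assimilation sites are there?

1

/z/ before /k/ (voiceless) → [s]
1 segment changes.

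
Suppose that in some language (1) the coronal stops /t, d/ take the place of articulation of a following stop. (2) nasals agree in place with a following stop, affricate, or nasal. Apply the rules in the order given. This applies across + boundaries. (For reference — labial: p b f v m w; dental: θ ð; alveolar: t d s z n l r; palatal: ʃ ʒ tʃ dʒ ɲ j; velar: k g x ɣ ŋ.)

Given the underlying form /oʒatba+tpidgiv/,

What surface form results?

Rule 1: /t/ before /b/ (labial) → [p]
Rule 1: /t/ before /p/ (labial) → [p]
Rule 1: /d/ before /g/ (velar) → [g]
After rule 1: oʒapba+ppiggiv
Rule 2: no segment meets the rule's conditions; no change.

[oʒapba+ppiggiv]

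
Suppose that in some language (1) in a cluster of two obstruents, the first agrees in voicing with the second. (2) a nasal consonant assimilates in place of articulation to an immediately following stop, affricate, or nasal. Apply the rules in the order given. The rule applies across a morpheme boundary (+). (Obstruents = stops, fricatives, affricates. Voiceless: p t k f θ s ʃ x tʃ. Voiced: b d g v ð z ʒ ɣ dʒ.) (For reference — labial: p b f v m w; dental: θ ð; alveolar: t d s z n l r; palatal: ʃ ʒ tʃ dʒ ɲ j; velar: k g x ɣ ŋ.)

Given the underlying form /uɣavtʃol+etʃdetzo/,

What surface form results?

Rule 1: /v/ before /tʃ/ (voiceless) → [f]
Rule 1: /tʃ/ before /d/ (voiced) → [dʒ]
Rule 1: /t/ before /z/ (voiced) → [d]
After rule 1: uɣaftʃol+edʒdedzo
Rule 2: no segment meets the rule's conditions; no change.

[uɣaftʃol+edʒdedzo]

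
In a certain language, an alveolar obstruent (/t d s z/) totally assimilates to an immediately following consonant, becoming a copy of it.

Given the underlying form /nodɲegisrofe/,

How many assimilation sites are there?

2

/d/ before /ɲ/ → [ɲ] (total assimilation)
/s/ before /r/ → [r] (total assimilation)
2 segments change.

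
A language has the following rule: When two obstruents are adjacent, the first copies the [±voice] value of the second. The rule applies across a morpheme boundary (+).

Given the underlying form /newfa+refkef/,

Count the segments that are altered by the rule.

0

No segment meets the rule's conditions.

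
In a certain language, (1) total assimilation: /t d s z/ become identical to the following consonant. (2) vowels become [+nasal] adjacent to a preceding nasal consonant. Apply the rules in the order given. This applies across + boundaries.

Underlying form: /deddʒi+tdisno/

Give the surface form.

Rule 1: /d/ before /dʒ/ → [dʒ] (total assimilation)
Rule 1: /t/ before /d/ → [d] (total assimilation)
Rule 1: /s/ before /n/ → [n] (total assimilation)
After rule 1: dedʒdʒi+ddinno
Rule 2: /o/ after nasal /n/ → [õ]

[dedʒdʒi+ddinnõ]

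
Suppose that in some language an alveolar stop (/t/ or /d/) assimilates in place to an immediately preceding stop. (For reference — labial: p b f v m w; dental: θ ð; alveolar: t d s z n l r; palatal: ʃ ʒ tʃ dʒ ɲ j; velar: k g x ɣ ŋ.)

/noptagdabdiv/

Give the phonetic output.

[noppaggabbiv]

/t/ after /p/ (labial) → [p]
/d/ after /g/ (velar) → [g]
/d/ after /b/ (labial) → [b]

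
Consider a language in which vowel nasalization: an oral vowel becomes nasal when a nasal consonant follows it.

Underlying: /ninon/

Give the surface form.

[nĩnõn]

/i/ before nasal /n/ → [ĩ]
/o/ before nasal /n/ → [õ]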